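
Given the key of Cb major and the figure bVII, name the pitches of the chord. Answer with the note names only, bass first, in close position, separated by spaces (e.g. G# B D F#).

Scale degree 7 in Cb major is Bb; lowering it a half step gives Bbb. bVII is a major triad on the lowered seventh degree (the subtonic), borrowed from the parallel minor.
So the chord is Bbb-Db-Fb, a major triad.

Bbb Db Fb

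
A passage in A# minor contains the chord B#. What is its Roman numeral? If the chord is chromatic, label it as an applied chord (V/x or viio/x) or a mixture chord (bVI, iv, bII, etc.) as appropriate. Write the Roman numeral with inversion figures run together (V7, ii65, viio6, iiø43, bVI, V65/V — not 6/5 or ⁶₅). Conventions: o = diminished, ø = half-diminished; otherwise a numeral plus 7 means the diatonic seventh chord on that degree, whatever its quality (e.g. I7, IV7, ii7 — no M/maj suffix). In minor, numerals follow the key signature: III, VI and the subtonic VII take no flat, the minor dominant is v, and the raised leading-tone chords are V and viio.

V/V

The pitches B#-D##-F## form a major triad rooted on B#.
B# is not a diatonic chord root with this quality in A# minor, but it lies a perfect fifth above E# (V), so the chord functions as an applied dominant of V.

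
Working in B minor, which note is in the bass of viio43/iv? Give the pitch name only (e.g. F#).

The applied chord viio43/iv is rooted on D#: D#-F#-A-C.
The figure 43 means second inversion — the fifth is in the bass.

A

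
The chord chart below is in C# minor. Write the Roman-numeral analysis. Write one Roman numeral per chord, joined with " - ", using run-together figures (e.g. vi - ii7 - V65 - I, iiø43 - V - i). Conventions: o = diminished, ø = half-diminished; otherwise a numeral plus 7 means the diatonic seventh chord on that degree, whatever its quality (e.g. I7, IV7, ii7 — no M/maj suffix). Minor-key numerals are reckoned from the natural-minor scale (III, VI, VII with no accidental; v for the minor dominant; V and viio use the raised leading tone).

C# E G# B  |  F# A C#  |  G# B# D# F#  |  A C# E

C#-E-G#-B has root C#, degree 1 in C# minor, so i7.
F#-A-C# has root F#, degree 4 in C# minor, so iv.
G#-B#-D#-F#: dominant seventh chord on G# = scale degree 5 → V7.
A-C#-E: major triad on A = scale degree 6 → VI.

i7 - iv - V7 - VI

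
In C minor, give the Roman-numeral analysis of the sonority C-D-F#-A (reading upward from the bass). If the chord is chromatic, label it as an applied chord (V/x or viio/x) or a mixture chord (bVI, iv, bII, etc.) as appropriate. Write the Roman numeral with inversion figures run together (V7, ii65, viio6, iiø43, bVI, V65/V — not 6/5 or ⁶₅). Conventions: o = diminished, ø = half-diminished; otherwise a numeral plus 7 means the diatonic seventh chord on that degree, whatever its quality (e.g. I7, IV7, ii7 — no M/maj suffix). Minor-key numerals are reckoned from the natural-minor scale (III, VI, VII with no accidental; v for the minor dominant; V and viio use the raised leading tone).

The pitches D-F#-A-C form a dominant seventh chord rooted on D.
D is not a diatonic chord root with this quality in C minor, but it lies a perfect fifth above G (V), so the chord functions as an applied dominant of V.
With C in the bass the chord is in third inversion, so the figured bass is 42.

V42/V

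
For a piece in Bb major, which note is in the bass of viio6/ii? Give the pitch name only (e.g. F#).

D

The applied chord viio6/ii is rooted on B: B-D-F.
The figure 6 means first inversion — the third is in the bass.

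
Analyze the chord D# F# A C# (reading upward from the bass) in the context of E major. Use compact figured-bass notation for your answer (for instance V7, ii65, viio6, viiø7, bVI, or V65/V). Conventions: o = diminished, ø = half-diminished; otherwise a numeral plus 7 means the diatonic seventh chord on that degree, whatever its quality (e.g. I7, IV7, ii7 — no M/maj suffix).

viiø7

The pitches D#-F#-A-C# form a half-diminished seventh chord rooted on D#.
D# is scale degree 7 in E major, and a half-diminished seventh chord on that degree is written viiø7.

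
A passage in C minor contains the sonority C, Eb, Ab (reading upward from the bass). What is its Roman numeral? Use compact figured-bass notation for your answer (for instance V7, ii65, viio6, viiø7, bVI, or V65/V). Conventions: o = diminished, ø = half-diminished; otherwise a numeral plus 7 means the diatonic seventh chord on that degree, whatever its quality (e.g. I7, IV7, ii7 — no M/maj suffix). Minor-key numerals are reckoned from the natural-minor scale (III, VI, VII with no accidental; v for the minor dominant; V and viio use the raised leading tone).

VI6

The pitches Ab-C-Eb form a major triad rooted on Ab.
Ab is scale degree 6 in C minor, and a major triad on that degree is written VI.
With C in the bass the chord is in first inversion, so the figured bass is 6.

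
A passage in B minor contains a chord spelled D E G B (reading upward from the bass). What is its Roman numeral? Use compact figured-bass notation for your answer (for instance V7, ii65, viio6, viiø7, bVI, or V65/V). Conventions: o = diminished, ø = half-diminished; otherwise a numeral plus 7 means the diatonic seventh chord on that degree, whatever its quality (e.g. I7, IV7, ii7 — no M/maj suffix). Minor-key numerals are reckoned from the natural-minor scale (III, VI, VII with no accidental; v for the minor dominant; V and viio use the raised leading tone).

Stacked in thirds the chord is E-G-B-D: a minor seventh chord on E.
E is scale degree 4 in B minor, and a minor seventh chord on that degree is written iv7.
With D in the bass the chord is in third inversion, so the figured bass is 42.

iv42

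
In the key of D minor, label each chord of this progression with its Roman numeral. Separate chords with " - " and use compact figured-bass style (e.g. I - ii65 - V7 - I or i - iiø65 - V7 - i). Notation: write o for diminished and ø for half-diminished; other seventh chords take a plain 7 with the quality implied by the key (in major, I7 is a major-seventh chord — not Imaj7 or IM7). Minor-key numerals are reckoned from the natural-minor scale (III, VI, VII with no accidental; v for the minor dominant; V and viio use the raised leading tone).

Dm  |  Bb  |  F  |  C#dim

Dm has root D, degree 1 in D minor, so i.
Bb: major triad on Bb = scale degree 6 → VI.
F has root F, degree 3 in D minor, so III.
C#dim has root C#, degree 7 in D minor, so viio.

i - VI - III - viio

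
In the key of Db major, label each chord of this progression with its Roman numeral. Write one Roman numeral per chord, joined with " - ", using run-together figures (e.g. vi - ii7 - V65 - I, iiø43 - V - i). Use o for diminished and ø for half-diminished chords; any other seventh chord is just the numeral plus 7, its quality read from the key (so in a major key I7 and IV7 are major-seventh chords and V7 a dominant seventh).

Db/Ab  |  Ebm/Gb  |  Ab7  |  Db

Db/Ab: root Db is the tonic; major triad there is I64.
Ebm/Gb: minor triad on Eb = scale degree 2 → ii6.
Ab7: dominant seventh chord on Ab = scale degree 5 → V7.
Db: major triad on Db = scale degree 1 → I.

I64 - ii6 - V7 - I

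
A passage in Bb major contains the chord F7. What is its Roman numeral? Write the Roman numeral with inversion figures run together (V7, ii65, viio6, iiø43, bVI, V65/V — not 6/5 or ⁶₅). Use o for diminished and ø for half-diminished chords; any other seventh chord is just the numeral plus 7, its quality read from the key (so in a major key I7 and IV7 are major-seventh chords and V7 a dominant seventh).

V7

The pitches F-A-C-Eb form a dominant seventh chord rooted on F.
In Bb major, F is the dominant; the diatonic dominant seventh chord there is V7.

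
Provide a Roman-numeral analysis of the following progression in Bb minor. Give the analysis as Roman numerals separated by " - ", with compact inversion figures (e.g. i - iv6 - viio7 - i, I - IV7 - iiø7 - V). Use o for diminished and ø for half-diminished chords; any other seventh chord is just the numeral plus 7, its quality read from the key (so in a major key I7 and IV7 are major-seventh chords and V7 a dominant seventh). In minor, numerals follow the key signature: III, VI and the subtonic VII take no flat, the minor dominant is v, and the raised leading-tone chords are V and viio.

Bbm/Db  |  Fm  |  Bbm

i6 - v - i

Bbm/Db: root Bb is the tonic; minor triad there is i6.
Fm: root F is the dominant; minor triad there is v.
Bbm: minor triad on Bb = scale degree 1 → i.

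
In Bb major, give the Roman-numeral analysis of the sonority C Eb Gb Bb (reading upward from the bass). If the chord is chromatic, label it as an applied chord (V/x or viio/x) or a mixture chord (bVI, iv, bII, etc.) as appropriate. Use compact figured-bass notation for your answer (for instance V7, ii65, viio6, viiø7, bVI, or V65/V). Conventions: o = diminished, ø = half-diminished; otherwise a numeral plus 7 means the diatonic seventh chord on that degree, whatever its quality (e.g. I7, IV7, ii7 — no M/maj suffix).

iiø7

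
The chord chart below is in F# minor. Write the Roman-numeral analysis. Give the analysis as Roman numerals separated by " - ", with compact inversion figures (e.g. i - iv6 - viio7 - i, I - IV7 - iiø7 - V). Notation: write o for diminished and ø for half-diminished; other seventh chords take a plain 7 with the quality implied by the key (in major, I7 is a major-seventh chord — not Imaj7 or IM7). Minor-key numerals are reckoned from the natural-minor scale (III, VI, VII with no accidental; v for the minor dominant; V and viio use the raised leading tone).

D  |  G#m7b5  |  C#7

VI - iiø7 - V7

D: major triad on D = scale degree 6 → VI.
G#m7b5: root G# is the supertonic; half-diminished seventh chord there is iiø7.
C#7: dominant seventh chord on C# = scale degree 5 → V7.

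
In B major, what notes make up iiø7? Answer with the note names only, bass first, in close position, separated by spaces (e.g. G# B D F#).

C# E G B

Scale degree 2 in B major is C#; here the chord built on it is altered to a half-diminished seventh chord. iiø7 is the half-diminished supertonic seventh, borrowed from the parallel minor.
So the chord is C#-E-G-B.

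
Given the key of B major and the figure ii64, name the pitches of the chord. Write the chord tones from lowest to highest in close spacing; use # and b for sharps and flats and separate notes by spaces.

The numeral's case and figure indicate a minor triad. In B major its root, scale degree 2, is C#.
That chord is spelled C#-E-G#.
The figured bass 64 indicates second inversion, placing the fifth (G#) in the bass: G#-C#-E.

G# C# E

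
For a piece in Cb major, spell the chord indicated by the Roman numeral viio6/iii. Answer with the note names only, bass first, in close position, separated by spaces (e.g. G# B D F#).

The slash marks an applied leading-tone chord: viio of iii. In Cb major, iii is Eb, so the leading tone to it is D, a half step below.
Building a diminished triad on D gives D-F-Ab.
With the 6 figure the chord is in first inversion; from the bass F upward in close position it reads F-Ab-D.

F Ab D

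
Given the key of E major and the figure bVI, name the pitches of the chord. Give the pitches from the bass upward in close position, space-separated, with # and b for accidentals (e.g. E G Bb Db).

C E G

bVI is a major triad on the lowered sixth degree, borrowed from the parallel minor. In E major that root is C.
So the chord is C-E-G.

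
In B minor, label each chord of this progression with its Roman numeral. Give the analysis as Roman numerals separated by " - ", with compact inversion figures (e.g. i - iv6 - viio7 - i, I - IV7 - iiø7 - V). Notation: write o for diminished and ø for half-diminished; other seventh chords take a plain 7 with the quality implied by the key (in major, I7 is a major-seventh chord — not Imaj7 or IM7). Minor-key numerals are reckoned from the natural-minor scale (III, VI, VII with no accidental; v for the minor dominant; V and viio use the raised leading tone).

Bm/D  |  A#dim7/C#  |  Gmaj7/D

i6 - viio65 - VI43

Bm/D: minor triad on B = scale degree 1 → i6.
A#dim7/C# has root A#, degree 7 in B minor, so viio65.
Gmaj7/D: root G is the submediant; major seventh chord there is VI43.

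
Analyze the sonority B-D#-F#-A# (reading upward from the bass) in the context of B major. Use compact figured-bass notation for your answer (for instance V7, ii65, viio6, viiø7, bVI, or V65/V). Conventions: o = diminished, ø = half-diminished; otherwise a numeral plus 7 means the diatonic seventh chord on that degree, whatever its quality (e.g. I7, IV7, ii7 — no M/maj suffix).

I7

Stacked in thirds the chord is B-D#-F#-A#: a major seventh chord on B.
In B major, B is the tonic; the diatonic major seventh chord there is I7.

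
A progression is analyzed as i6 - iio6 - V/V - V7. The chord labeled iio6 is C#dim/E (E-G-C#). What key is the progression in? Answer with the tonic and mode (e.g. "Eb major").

B minor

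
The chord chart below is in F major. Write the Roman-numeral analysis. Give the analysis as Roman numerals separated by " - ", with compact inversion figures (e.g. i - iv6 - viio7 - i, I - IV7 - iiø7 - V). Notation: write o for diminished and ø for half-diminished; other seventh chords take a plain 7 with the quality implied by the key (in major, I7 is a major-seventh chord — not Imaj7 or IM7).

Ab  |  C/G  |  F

bIII - V64 - I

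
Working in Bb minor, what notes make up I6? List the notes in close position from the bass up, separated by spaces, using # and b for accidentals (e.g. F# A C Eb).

I6 is the major tonic (Picardy third), borrowed from the parallel major. In Bb minor that root is Bb.
So the chord is Bb-D-F, a major triad.
With the 6 figure the chord is in first inversion; from the bass D upward in close position it reads D-F-Bb.

D F Bb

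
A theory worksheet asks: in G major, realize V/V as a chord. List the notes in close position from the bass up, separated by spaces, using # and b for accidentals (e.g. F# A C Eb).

The slash means an applied dominant: we want the dominant of V. In G major, V is D major, and its dominant is built on A.
Building a major triad on A gives A-C#-E.

A C# E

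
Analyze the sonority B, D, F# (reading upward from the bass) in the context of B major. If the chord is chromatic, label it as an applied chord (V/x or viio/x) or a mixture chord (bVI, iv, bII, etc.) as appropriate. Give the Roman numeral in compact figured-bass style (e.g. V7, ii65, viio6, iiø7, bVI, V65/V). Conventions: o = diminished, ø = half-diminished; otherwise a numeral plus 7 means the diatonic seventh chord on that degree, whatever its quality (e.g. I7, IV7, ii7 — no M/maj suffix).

The pitches B-D-F# form a minor triad rooted on B.
B is the first degree of B major. This is the minor tonic, borrowed from the parallel minor.

i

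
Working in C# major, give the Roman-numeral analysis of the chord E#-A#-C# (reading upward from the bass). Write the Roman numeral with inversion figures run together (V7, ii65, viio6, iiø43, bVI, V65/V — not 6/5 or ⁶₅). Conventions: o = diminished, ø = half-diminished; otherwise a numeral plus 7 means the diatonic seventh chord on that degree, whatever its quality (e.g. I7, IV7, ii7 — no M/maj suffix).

vi64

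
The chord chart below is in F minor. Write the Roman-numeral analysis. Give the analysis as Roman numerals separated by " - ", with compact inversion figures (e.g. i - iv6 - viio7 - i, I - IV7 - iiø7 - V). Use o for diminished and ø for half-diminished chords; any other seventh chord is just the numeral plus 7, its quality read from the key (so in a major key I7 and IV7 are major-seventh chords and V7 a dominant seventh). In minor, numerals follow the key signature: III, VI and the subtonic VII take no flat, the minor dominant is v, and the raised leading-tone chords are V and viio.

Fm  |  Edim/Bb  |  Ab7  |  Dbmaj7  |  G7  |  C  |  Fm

i - viio64 - V7/VI - VI7 - V7/V - V - i

Fm: minor triad on F = scale degree 1 → i.
Edim/Bb: diminished triad on E = scale degree 7 → viio64.
Ab7: chromatic; Ab is V of VI, so V7/VI.
Dbmaj7: major seventh chord on Db = scale degree 6 → VI7.
G7 is the secondary dominant of V (dominant seventh chord on G): V7/V.
C has root C, degree 5 in F minor, so V.
Fm: root F is the tonic; minor triad there is i.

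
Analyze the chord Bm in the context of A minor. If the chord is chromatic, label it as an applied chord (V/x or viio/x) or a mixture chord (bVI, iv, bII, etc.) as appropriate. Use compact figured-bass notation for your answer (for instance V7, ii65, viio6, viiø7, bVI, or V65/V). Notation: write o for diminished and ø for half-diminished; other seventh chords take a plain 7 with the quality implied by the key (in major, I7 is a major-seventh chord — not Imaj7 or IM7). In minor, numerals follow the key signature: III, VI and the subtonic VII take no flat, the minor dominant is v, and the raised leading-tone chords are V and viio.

Stacked in thirds the chord is B-D-F#: a minor triad on B.
B is the second degree of A minor. This is the minor supertonic, borrowed from the parallel major (the Dorian ii).

ii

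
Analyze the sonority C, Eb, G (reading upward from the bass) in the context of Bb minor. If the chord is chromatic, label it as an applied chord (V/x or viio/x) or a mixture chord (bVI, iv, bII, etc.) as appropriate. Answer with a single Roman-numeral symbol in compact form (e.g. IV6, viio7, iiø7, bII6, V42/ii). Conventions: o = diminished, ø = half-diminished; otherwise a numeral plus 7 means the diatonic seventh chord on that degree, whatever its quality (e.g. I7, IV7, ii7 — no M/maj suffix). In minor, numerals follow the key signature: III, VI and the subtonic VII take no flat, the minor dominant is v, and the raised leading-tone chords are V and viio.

Stacked in thirds the chord is C-Eb-G: a minor triad on C.
C is the second degree of Bb minor. This is the minor supertonic, borrowed from the parallel major (the Dorian ii).

ii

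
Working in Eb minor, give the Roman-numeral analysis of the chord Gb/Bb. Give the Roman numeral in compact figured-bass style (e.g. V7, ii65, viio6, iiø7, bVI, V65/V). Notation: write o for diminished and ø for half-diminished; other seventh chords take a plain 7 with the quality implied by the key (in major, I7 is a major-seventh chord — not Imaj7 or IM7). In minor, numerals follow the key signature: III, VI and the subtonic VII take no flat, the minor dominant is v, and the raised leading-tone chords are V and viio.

Stacked in thirds the chord is Gb-Bb-Db: a major triad on Gb.
In Eb minor, Gb is the mediant; the diatonic major triad there is III.
With Bb in the bass the chord is in first inversion, so the figured bass is 6.

III6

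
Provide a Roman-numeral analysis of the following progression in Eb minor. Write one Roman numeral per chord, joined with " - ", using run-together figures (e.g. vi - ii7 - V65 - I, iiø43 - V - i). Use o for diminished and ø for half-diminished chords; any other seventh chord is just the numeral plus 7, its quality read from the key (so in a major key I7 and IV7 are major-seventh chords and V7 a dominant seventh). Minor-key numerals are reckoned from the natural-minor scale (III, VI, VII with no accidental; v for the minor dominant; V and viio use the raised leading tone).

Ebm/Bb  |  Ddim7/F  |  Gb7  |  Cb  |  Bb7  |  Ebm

Ebm/Bb: root Eb is the tonic; minor triad there is i64.
Ddim7/F: root D is the leading tone; fully diminished seventh chord there is viio65.
Gb7 is the secondary dominant of VI (dominant seventh chord on Gb): V7/VI.
Cb: major triad on Cb = scale degree 6 → VI.
Bb7: dominant seventh chord on Bb = scale degree 5 → V7.
Ebm has root Eb, degree 1 in Eb minor, so i.

i64 - viio65 - V7/VI - VI - V7 - i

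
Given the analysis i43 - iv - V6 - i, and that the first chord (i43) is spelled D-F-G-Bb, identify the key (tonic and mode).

G minor

The anchor chord is a minor seventh chord on G, labeled i43.
If G is scale degree 1 and the mode makes that degree carry a minor seventh chord, the tonic is G and the mode is minor.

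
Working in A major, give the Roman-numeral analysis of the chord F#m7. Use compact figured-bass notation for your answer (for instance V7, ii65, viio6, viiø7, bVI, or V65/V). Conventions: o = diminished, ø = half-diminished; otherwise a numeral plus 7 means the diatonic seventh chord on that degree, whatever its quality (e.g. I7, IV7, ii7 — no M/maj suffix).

vi7

Stacked in thirds the chord is F#-A-C#-E: a minor seventh chord on F#.
F# is scale degree 6 in A major, and a minor seventh chord on that degree is written vi7.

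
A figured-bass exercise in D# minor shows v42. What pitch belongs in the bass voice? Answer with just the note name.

G#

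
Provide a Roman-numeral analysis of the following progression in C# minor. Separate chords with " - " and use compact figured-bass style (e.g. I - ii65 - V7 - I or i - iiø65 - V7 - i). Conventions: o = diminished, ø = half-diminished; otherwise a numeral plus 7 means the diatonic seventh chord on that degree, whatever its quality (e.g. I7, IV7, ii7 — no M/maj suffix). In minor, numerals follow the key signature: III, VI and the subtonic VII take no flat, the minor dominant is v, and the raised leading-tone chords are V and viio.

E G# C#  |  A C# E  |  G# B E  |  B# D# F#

E-G#-C#: minor triad on C# = scale degree 1 → i6.
A-C#-E: major triad on A = scale degree 6 → VI.
G#-B-E: major triad on E = scale degree 3 → III6.
B#-D#-F# has root B#, degree 7 in C# minor, so viio.

i6 - VI - III6 - viio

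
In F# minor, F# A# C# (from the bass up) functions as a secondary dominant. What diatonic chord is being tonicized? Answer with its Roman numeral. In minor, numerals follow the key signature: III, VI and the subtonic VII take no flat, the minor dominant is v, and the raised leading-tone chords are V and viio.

The chord is a major triad on F#.
A dominant resolves down a perfect fifth: F# → B. In F# minor, B is scale degree 4, i.e. iv.

iv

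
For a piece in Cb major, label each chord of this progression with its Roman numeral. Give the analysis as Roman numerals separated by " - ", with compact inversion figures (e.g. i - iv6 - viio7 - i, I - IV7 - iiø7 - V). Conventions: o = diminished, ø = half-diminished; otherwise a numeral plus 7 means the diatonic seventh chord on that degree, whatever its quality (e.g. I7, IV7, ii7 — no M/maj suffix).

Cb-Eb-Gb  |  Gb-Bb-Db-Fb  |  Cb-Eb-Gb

I - V7 - I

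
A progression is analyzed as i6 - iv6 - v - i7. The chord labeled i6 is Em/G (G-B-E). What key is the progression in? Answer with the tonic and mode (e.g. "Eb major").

The anchor chord is a minor triad on E, labeled i6.
If E is scale degree 1 and the mode makes that degree carry a minor triad, the tonic is E and the mode is minor.

E minor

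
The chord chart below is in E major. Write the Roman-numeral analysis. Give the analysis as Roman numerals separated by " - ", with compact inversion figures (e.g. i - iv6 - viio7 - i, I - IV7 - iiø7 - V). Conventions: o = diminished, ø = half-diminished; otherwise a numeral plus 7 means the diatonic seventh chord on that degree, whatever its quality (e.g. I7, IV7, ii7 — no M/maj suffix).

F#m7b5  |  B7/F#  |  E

F#m7b5: half-diminished seventh chord on F# — chromatic; iiø7 (borrowed from the parallel minor).
B7/F# has root B, degree 5 in E major, so V43.
E: major triad on E = scale degree 1 → I.

iiø7 - V43 - I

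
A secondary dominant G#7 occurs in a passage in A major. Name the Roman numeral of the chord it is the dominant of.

The chord is a dominant seventh chord on G#.
A dominant resolves down a perfect fifth: G# → C#. In A major, C# is scale degree 3, i.e. iii.

iii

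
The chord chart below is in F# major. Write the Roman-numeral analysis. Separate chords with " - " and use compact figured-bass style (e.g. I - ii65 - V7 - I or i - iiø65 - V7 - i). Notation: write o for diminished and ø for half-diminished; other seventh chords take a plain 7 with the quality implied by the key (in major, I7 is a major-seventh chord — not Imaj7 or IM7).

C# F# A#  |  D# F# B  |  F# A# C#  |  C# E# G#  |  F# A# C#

C#-F#-A# has root F#, degree 1 in F# major, so I64.
D#-F#-B: root B is the subdominant; major triad there is IV6.
F#-A#-C#: major triad on F# = scale degree 1 → I.
C#-E#-G#: major triad on C# = scale degree 5 → V.
F#-A#-C#: major triad on F# = scale degree 1 → I.

I64 - IV6 - I - V - I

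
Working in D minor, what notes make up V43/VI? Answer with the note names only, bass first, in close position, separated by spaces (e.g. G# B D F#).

C Eb F A

The slash means an applied dominant: we want the dominant of VI. In D minor, VI is Bb major, and its dominant is built on F.
Building a dominant seventh chord on F gives F-A-C-Eb.
With the 43 figure the chord is in second inversion; from the bass C upward in close position it reads C-Eb-F-A.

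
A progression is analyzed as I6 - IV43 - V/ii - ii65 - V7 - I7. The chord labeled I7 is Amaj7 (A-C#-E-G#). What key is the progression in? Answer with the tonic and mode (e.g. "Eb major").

A major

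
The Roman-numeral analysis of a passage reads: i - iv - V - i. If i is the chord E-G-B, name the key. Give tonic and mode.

E minor

i is given as E-G-B — a minor triad with root E.
If E is scale degree 1 and the mode makes that degree carry a minor triad, the tonic is E and the mode is minor.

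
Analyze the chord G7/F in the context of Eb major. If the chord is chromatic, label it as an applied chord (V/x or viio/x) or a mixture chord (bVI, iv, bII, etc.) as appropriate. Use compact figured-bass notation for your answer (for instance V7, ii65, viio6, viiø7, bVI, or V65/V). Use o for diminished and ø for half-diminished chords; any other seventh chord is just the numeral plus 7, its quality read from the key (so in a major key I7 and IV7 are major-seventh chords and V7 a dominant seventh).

The pitches G-B-D-F form a dominant seventh chord rooted on G.
G is not a diatonic chord root with this quality in Eb major, but it lies a perfect fifth above C (vi), so the chord functions as an applied dominant of vi.
With F in the bass the chord is in third inversion, so the figured bass is 42.

V42/vi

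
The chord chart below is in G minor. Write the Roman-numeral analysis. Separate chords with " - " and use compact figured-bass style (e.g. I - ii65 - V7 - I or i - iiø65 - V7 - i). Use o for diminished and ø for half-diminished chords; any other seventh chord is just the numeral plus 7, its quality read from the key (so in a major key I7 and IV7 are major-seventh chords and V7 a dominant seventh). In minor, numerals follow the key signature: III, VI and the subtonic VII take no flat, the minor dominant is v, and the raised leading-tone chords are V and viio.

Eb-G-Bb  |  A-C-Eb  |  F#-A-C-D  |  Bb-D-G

Eb-G-Bb: major triad on Eb = scale degree 6 → VI.
A-C-Eb: diminished triad on A = scale degree 2 → iio.
F#-A-C-D: root D is the dominant; dominant seventh chord there is V65.
Bb-D-G: root G is the tonic; minor triad there is i6.

VI - iio - V65 - i6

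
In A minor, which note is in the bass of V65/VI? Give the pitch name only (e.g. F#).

E

The applied chord V65/VI is rooted on C: C-E-G-Bb.
The figure 65 means first inversion — the third is in the bass.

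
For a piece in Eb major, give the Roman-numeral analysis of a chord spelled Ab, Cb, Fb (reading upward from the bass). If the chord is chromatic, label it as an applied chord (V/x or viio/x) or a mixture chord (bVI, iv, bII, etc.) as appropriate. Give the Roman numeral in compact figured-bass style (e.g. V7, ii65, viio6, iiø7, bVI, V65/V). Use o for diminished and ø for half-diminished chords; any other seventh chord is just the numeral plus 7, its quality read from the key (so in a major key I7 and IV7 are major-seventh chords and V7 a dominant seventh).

bII6

Stacked in thirds the chord is Fb-Ab-Cb: a major triad on Fb.
Fb is the lowered second degree of Eb major (diatonic 2 would be F). This is the Neapolitan sixth — a major triad on the lowered second degree, here in its customary first inversion.
With Ab in the bass the chord is in first inversion, so the figured bass is 6.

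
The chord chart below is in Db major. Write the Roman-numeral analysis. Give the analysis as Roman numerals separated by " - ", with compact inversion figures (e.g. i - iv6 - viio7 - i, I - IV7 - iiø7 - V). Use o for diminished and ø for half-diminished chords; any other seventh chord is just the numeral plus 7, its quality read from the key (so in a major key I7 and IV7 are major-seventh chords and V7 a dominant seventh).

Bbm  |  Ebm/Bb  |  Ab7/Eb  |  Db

vi - ii64 - V43 - I

Bbm: minor triad on Bb = scale degree 6 → vi.
Ebm/Bb: root Eb is the supertonic; minor triad there is ii64.
Ab7/Eb: root Ab is the dominant; dominant seventh chord there is V43.
Db: root Db is the tonic; major triad there is I.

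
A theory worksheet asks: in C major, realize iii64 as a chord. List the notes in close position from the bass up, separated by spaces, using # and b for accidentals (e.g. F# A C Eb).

B E G

The numeral's case and figure indicate a minor triad. In C major its root, the third degree, is E.
That chord is spelled E-G-B.
With the 64 figure the chord is in second inversion; from the bass B upward in close position it reads B-E-G.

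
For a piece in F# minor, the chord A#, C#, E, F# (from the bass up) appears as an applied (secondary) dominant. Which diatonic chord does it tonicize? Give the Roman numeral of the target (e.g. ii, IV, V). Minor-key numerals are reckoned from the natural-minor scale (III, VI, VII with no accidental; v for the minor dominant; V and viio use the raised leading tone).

iv

The chord is a dominant seventh chord on F#.
A dominant resolves down a perfect fifth: F# → B. In F# minor, B is scale degree 4, i.e. iv.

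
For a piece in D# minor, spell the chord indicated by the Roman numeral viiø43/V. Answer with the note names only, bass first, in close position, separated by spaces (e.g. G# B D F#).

viiø43/V is a secondary leading-tone chord. The target V is A# in D# minor; the applied chord is rooted a semitone below, on G##.
Building a half-diminished seventh chord on G## gives G##-B#-D#-F##.
The figured bass 43 indicates second inversion, placing the fifth (D#) in the bass: D#-F##-G##-B#.

D# F## G## B#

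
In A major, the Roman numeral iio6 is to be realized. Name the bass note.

D

iio in A major has root B; the chord is B-D-F.
The figure 6 means first inversion — the third is in the bass.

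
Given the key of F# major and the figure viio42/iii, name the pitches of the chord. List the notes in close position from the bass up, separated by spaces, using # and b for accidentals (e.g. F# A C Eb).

F# G## B# D#

The slash marks an applied leading-tone chord: viio of iii. In F# major, iii is A#, so the leading tone to it is G##, a half step below.
Building a fully diminished seventh chord on G## gives G##-B#-D#-F#.
The figured bass 42 indicates third inversion, placing the seventh (F#) in the bass: F#-G##-B#-D#.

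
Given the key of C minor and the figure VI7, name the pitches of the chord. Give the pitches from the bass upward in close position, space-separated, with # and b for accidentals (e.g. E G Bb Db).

In C minor, the sixth degree is Ab, and the diatonic chord built there is a major seventh chord.
Stacking thirds from Ab gives Ab-C-Eb-G.

Ab C Eb G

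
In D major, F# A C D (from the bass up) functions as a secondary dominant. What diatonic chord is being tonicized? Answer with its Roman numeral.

The chord is a dominant seventh chord on D.
A dominant resolves down a perfect fifth: D → G. In D major, G is scale degree 4, i.e. IV.

IV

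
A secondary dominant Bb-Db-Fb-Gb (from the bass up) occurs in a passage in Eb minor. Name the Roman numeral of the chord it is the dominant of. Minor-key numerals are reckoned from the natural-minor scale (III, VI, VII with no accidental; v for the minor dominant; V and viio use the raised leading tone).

VI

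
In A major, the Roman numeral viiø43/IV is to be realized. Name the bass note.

The applied chord viiø43/IV is rooted on C#: C#-E-G-B.
The figure 43 means second inversion — the fifth is in the bass.

G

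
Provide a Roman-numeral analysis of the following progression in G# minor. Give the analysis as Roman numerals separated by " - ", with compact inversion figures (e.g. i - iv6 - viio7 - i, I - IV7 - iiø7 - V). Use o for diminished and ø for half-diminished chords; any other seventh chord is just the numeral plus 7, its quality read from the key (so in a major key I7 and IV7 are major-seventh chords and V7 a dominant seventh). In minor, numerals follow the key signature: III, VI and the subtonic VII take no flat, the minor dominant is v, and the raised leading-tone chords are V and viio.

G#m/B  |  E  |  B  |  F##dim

i6 - VI - III - viio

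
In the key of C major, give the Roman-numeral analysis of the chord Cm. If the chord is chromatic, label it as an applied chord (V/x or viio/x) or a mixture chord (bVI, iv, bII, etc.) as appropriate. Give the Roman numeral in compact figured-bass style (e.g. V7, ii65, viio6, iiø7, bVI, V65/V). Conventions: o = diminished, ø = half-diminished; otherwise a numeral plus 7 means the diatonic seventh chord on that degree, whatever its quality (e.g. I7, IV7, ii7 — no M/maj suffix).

i

Stacked in thirds the chord is C-Eb-G: a minor triad on C.
C is the first degree of C major. This is the minor tonic, borrowed from the parallel minor.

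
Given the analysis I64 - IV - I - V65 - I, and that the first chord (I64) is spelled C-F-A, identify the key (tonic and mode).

F major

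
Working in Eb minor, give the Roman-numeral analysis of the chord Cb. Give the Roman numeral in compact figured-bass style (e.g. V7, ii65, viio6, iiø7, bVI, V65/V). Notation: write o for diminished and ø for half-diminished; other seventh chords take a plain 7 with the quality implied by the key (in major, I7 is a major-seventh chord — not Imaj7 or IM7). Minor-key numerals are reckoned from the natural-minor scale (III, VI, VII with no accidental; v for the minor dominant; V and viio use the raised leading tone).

VI

The pitches Cb-Eb-Gb form a major triad rooted on Cb.
In Eb minor, Cb is the submediant; the diatonic major triad there is VI.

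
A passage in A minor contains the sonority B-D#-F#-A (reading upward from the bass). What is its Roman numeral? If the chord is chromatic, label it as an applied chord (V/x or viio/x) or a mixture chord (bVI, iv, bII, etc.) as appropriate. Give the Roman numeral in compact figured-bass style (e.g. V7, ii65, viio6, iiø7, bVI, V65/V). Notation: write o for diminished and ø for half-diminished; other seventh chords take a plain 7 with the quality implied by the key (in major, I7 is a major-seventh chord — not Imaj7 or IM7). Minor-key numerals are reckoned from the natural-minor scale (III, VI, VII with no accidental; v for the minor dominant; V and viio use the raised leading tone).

V7/V

Stacked in thirds the chord is B-D#-F#-A: a dominant seventh chord on B.
B is not a diatonic chord root with this quality in A minor, but it lies a perfect fifth above E (V), so the chord functions as an applied dominant of V.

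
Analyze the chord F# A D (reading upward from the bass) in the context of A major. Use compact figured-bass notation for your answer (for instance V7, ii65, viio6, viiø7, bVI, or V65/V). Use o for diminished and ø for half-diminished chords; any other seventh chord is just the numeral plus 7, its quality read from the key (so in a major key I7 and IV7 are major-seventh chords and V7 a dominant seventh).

IV6

The pitches D-F#-A form a major triad rooted on D.
D is scale degree 4 in A major, and a major triad on that degree is written IV.
With F# in the bass the chord is in first inversion, so the figured bass is 6.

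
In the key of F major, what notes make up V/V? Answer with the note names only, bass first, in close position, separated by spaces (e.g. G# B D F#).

V/V is a secondary dominant — the dominant triad of V. V in F major is C, so the applied chord's root is G, a perfect fifth above.
Building a major triad on G gives G-B-D.

G B D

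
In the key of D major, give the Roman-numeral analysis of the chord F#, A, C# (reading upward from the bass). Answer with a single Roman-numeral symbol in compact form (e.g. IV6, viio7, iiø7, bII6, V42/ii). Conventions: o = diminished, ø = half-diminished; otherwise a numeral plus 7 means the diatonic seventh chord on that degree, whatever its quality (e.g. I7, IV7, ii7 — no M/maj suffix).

The pitches F#-A-C# form a minor triad rooted on F#.
F# is scale degree 3 in D major, and a minor triad on that degree is written iii.

iii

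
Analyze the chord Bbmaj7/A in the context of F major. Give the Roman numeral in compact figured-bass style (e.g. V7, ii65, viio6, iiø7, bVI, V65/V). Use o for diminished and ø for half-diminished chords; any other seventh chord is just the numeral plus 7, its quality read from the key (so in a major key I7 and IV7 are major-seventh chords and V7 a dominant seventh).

IV42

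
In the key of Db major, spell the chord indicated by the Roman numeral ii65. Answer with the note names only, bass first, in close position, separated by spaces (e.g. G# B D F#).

Gb Bb Db Eb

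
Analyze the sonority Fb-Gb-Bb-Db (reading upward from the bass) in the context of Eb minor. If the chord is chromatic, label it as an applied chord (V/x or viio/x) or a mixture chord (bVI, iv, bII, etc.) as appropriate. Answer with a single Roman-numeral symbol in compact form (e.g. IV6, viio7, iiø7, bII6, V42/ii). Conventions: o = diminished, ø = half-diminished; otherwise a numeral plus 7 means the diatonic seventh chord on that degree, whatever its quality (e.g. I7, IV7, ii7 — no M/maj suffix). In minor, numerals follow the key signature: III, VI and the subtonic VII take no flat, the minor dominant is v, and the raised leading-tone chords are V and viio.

V42/VI

Stacked in thirds the chord is Gb-Bb-Db-Fb: a dominant seventh chord on Gb.
Gb is not a diatonic chord root with this quality in Eb minor, but it lies a perfect fifth above Cb (VI), so the chord functions as an applied dominant of VI.
With Fb in the bass the chord is in third inversion, so the figured bass is 42.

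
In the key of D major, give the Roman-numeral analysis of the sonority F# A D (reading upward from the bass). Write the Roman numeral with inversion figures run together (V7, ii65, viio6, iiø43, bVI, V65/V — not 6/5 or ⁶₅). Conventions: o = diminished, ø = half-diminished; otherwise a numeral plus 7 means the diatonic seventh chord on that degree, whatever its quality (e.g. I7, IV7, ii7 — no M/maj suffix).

The pitches D-F#-A form a major triad rooted on D.
In D major, D is the tonic; the diatonic major triad there is I.
With F# in the bass the chord is in first inversion, so the figured bass is 6.

I6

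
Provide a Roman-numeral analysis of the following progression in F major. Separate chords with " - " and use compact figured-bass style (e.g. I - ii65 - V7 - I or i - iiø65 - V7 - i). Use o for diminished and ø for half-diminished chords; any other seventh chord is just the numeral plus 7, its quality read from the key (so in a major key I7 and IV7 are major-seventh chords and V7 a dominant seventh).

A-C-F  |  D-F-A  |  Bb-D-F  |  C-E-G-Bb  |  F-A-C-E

I6 - vi - IV - V7 - I7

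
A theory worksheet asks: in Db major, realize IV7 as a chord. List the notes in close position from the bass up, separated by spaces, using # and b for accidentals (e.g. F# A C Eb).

The numeral's case and figure indicate a major seventh chord. In Db major its root, scale degree 4, is Gb.
Stacking thirds from Gb gives Gb-Bb-Db-F.

Gb Bb Db F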